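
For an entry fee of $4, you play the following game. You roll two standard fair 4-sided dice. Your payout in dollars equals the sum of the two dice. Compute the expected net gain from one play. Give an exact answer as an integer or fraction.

Distribution of the sum of the two dice: 2 w.p. 1/16, 3 w.p. 1/8, 4 w.p. 3/16, 5 w.p. 1/4, 6 w.p. 3/16, 7 w.p. 1/8, …
E[payout] = (1/16)·2 + (1/8)·3 + (3/16)·4 + (1/4)·5 + (3/16)·6 + (1/8)·7 + (1/16)·8 = 5
Expected profit = 5 − 4 = 1

$1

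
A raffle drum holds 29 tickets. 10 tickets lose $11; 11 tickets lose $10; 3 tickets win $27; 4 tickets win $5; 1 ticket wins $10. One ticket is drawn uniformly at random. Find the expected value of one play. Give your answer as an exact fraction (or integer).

-109/29 dollars

E[payout] = (10/29)·(-11) + (11/29)·(-10) + (3/29)·27 + (4/29)·5 + (1/29)·10 = -109/29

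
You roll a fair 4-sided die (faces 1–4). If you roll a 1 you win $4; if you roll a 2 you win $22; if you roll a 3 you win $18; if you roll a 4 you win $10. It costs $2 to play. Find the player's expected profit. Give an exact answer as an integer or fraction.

E[payout] = (1/4)·4 + (1/4)·10 + (1/4)·18 + (1/4)·22 = 27/2
Expected profit = 27/2 − 2 = 23/2

23/2 dollars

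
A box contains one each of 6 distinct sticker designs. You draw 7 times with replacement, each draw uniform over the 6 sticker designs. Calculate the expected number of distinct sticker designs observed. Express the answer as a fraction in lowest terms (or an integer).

201811/46656

Let Xⱼ=1 if type j appears at least once. P(Xⱼ=1) = 1 − ((6−1)/6)^7 = 201811/279936.
E[#distinct] = 6·201811/279936 = 201811/46656.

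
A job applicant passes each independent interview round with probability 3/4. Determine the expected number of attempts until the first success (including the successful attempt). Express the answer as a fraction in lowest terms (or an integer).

4/3

For a geometric distribution, E[trials] = 1/p = 1/(3/4) = 4/3.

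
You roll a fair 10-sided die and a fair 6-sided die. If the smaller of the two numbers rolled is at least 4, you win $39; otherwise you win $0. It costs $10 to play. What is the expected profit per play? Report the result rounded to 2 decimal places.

$3.65

E[payout] = (13/20)·0 + (7/20)·39 = 273/20
Expected profit = 273/20 − 10 = 73/20 ≈ $3.65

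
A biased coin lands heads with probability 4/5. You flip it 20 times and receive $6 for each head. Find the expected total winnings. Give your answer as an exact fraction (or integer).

E[#heads] = 20·4/5 = 16 (linearity over flips).
E[winnings] = 6·16 = 96.

$96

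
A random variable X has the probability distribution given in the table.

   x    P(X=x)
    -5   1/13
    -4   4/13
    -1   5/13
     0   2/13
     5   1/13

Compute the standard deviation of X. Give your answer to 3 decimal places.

E[X] = -21/13, E[X²] = 119/13
Var(X) = E[X²] − (E[X])² = 119/13 − 441/169 = 1106/169
SD(X) = √(1106/169) ≈ 2.558

2.558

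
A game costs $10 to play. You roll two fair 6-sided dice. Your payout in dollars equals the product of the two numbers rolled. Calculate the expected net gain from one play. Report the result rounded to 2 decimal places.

$2.25

Distribution of the product of the two numbers rolled: 1 w.p. 1/36, 2 w.p. 1/18, 3 w.p. 1/18, 4 w.p. 1/12, 5 w.p. 1/18, 6 w.p. 1/9, …
E[payout] = (1/36)·1 + (1/18)·2 + (1/18)·3 + (1/12)·4 + (1/18)·5 + (1/9)·6 + (1/18)·8 + (1/36)·9 + (1/18)·10 + (1/9)·12 + (1/18)·15 + (1/36)·16 + (1/18)·18 + (1/18)·20 + (1/18)·24 + (1/36)·25 + (1/18)·30 + (1/36)·36 = 49/4
Expected profit = 49/4 − 10 = 9/4 ≈ $2.25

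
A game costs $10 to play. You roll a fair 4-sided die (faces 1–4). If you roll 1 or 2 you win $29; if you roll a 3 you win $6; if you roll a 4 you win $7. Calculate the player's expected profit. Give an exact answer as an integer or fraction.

31/4 dollars

E[payout] = (1/4)·6 + (1/4)·7 + (1/2)·29 = 71/4
Expected profit = 71/4 − 10 = 31/4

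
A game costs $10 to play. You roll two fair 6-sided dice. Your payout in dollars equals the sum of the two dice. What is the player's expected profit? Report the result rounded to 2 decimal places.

Distribution of the sum of the two dice: 2 w.p. 1/36, 3 w.p. 1/18, 4 w.p. 1/12, 5 w.p. 1/9, 6 w.p. 5/36, 7 w.p. 1/6, …
E[payout] = (1/36)·2 + (1/18)·3 + (1/12)·4 + (1/9)·5 + (5/36)·6 + (1/6)·7 + (5/36)·8 + (1/9)·9 + (1/12)·10 + (1/18)·11 + (1/36)·12 = 7
Expected profit = 7 − 10 = -3 ≈ -$3.00

-$3.00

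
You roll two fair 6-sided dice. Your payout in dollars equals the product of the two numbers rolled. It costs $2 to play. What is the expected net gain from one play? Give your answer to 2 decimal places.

$10.25

Distribution of the product of the two numbers rolled: 1 w.p. 1/36, 2 w.p. 1/18, 3 w.p. 1/18, 4 w.p. 1/12, 5 w.p. 1/18, 6 w.p. 1/9, …
E[payout] = (1/36)·1 + (1/18)·2 + (1/18)·3 + (1/12)·4 + (1/18)·5 + (1/9)·6 + (1/18)·8 + (1/36)·9 + (1/18)·10 + (1/9)·12 + (1/18)·15 + (1/36)·16 + (1/18)·18 + (1/18)·20 + (1/18)·24 + (1/36)·25 + (1/18)·30 + (1/36)·36 = 49/4
Expected profit = 49/4 − 2 = 41/4 ≈ $10.25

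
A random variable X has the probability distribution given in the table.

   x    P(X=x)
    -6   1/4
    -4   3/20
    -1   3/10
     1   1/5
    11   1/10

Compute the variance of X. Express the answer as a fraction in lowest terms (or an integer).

2279/100

E[X] = (1/4)·(-6) + (3/20)·(-4) + (3/10)·(-1) + (1/5)·1 + (1/10)·11 = -11/10
E[X²] = (1/4)·36 + (3/20)·16 + (3/10)·1 + (1/5)·1 + (1/10)·121 = 24
Var(X) = 24 − (-11/10)² = 2279/100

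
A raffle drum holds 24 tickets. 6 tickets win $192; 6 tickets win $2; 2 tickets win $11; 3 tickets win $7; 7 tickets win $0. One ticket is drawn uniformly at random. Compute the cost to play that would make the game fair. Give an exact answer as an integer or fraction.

1207/24 dollars

E[payout] = (6/24)·192 + (6/24)·2 + (2/24)·11 + (3/24)·7 + (7/24)·0 = 1207/24
Fair fee = E[payout] = 1207/24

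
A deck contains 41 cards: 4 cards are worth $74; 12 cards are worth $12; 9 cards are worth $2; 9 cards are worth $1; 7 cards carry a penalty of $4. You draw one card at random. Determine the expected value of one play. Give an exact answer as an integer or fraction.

439/41 dollars

E[payout] = (4/41)·74 + (12/41)·12 + (9/41)·2 + (9/41)·1 + (7/41)·(-4) = 439/41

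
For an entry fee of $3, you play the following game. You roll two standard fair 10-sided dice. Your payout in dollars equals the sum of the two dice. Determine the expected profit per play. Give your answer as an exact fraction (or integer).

$8

Distribution of the sum of the two dice: 2 w.p. 1/100, 3 w.p. 1/50, 4 w.p. 3/100, 5 w.p. 1/25, 6 w.p. 1/20, 7 w.p. 3/50, …
E[payout] = (1/100)·2 + (1/50)·3 + (3/100)·4 + (1/25)·5 + (1/20)·6 + (3/50)·7 + (7/100)·8 + (2/25)·9 + (9/100)·10 + (1/10)·11 + (9/100)·12 + (2/25)·13 + (7/100)·14 + (3/50)·15 + (1/20)·16 + (1/25)·17 + (3/100)·18 + (1/50)·19 + (1/100)·20 = 11
Expected profit = 11 − 3 = 8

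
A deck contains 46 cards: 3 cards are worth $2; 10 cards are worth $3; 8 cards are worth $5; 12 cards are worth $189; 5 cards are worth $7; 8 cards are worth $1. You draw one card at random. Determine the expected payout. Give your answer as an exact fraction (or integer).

E[payout] = (3/46)·2 + (10/46)·3 + (8/46)·5 + (12/46)·189 + (5/46)·7 + (8/46)·1 = 2387/46

2387/46 dollars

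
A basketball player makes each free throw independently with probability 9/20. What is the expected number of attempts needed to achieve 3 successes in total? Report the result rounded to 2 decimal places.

By linearity (sum of 3 independent geometric waits), E[trials] = 3/p = 3/(9/20) = 20/3.
≈ 6.67

6.67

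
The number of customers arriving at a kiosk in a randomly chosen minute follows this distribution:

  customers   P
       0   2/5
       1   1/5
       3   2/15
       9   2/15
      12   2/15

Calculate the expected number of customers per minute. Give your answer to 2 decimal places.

3.40

E[X] = (2/5)·0 + (1/5)·1 + (2/15)·3 + (2/15)·9 + (2/15)·12
     = 17/5 ≈ 3.40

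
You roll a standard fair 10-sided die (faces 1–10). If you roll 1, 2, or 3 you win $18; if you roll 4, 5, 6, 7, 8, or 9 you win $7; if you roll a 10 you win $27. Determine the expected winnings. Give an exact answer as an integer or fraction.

123/10 dollars

E[payout] = (3/5)·7 + (3/10)·18 + (1/10)·27 = 123/10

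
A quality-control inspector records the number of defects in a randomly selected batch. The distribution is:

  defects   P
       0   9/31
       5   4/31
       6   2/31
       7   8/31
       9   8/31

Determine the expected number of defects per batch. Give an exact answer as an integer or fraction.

E[X] = (9/31)·0 + (4/31)·5 + (2/31)·6 + (8/31)·7 + (8/31)·9
     = 160/31

160/31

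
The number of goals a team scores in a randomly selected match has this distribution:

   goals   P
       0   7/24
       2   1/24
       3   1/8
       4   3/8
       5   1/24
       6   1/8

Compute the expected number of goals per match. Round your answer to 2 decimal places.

E[X] = (7/24)·0 + (1/24)·2 + (1/8)·3 + (3/8)·4 + (1/24)·5 + (1/8)·6
     = 35/12 ≈ 2.92

2.92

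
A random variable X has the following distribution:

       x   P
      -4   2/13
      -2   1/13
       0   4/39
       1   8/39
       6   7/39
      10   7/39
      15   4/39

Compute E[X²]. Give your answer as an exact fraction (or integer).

656/13

E[X²] = (2/13)·16 + (1/13)·4 + (4/39)·0 + (8/39)·1 + (7/39)·36 + (7/39)·100 + (4/39)·225
     = 656/13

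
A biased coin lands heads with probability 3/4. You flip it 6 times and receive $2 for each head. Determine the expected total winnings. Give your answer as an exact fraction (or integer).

$9

E[#heads] = 6·3/4 = 9/2 (linearity over flips).
E[winnings] = 2·9/2 = 9.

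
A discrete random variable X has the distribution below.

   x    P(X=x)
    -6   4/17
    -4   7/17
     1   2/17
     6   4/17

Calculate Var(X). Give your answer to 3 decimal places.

21.308

E[X] = (4/17)·(-6) + (7/17)·(-4) + (2/17)·1 + (4/17)·6 = -26/17
E[X²] = (4/17)·36 + (7/17)·16 + (2/17)·1 + (4/17)·36 = 402/17
Var(X) = 402/17 − (-26/17)² = 6158/289 ≈ 21.308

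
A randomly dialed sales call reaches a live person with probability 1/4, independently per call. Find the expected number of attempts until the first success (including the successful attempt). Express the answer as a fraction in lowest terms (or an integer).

For a geometric distribution, E[trials] = 1/p = 1/(1/4) = 4.

4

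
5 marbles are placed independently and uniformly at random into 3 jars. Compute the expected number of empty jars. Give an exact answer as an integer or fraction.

Let Xⱼ=1 if jar j is empty. P(Xⱼ=1) = ((3-1)/3)^5 = 32/243.
By linearity, E[#empty] = 3·32/243 = 32/81.

32/81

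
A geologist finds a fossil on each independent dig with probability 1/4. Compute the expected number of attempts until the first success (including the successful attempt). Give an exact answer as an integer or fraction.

For a geometric distribution, E[trials] = 1/p = 1/(1/4) = 4.

4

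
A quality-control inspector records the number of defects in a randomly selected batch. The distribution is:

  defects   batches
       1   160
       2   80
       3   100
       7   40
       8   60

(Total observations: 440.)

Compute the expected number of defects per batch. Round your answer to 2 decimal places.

Total = 440, so P(defects=1) = 160/440, etc.
E[X] = (4/11)·1 + (2/11)·2 + (5/22)·3 + (1/11)·7 + (3/22)·8
     = 69/22 ≈ 3.14

3.14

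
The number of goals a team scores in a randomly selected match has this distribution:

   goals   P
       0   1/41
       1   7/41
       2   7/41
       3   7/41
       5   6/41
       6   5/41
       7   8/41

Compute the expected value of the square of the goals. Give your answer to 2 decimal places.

20.00

E[X²] = (1/41)·0 + (7/41)·1 + (7/41)·4 + (7/41)·9 + (6/41)·25 + (5/41)·36 + (8/41)·49
     = 20 ≈ 20.00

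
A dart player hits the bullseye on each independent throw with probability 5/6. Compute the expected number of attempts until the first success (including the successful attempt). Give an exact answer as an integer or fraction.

For a geometric distribution, E[trials] = 1/p = 1/(5/6) = 6/5.

6/5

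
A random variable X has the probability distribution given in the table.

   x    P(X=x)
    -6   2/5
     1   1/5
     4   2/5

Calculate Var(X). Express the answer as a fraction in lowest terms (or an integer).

516/25

E[X] = (2/5)·(-6) + (1/5)·1 + (2/5)·4 = -3/5
E[X²] = (2/5)·36 + (1/5)·1 + (2/5)·16 = 21
Var(X) = 21 − (-3/5)² = 516/25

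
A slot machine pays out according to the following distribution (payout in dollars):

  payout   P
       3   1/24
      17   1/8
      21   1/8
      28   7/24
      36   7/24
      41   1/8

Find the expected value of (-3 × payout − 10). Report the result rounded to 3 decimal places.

E[-3x-10] = (1/24)·(-19) + (1/8)·(-61) + (1/8)·(-73) + (7/24)·(-94) + (7/24)·(-118) + (1/8)·(-133)
     = -96 ≈ -96.000

-96.000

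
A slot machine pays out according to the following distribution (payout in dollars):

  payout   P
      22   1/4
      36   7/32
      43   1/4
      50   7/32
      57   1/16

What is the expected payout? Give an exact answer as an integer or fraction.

309/8 dollars

E[X] = (1/4)·22 + (7/32)·36 + (1/4)·43 + (7/32)·50 + (1/16)·57
     = 309/8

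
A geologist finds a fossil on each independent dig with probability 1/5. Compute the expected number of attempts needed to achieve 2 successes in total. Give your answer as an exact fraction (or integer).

10

By linearity (sum of 2 independent geometric waits), E[trials] = 2/p = 2/(1/5) = 10.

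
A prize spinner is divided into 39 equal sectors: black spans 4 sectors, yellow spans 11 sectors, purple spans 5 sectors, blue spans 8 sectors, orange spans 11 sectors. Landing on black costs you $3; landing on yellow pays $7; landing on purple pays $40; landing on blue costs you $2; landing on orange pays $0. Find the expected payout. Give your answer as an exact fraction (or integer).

E[payout] = (4/39)·(-3) + (11/39)·7 + (5/39)·40 + (8/39)·(-2) + (11/39)·0 = 83/13

83/13 dollars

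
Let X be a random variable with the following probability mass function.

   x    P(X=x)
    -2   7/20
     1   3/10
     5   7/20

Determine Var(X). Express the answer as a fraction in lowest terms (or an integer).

E[X] = (7/20)·(-2) + (3/10)·1 + (7/20)·5 = 27/20
E[X²] = (7/20)·4 + (3/10)·1 + (7/20)·25 = 209/20
Var(X) = 209/20 − (27/20)² = 3451/400

3451/400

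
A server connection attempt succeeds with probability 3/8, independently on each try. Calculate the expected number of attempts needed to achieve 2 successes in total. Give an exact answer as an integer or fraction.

By linearity (sum of 2 independent geometric waits), E[trials] = 2/p = 2/(3/8) = 16/3.

16/3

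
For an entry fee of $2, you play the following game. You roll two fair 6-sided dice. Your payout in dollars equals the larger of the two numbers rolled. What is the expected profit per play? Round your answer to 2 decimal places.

Distribution of the larger of the two numbers rolled: 1 w.p. 1/36, 2 w.p. 1/12, 3 w.p. 5/36, 4 w.p. 7/36, 5 w.p. 1/4, 6 w.p. 11/36
E[payout] = (1/36)·1 + (1/12)·2 + (5/36)·3 + (7/36)·4 + (1/4)·5 + (11/36)·6 = 161/36
Expected profit = 161/36 − 2 = 89/36 ≈ $2.47

$2.47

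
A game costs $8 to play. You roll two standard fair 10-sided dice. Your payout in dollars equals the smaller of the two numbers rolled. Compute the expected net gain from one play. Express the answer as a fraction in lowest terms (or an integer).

Distribution of the smaller of the two numbers rolled: 1 w.p. 19/100, 2 w.p. 17/100, 3 w.p. 3/20, 4 w.p. 13/100, 5 w.p. 11/100, 6 w.p. 9/100, …
E[payout] = (19/100)·1 + (17/100)·2 + (3/20)·3 + (13/100)·4 + (11/100)·5 + (9/100)·6 + (7/100)·7 + (1/20)·8 + (3/100)·9 + (1/100)·10 = 77/20
Expected profit = 77/20 − 8 = -83/20

-83/20 dollars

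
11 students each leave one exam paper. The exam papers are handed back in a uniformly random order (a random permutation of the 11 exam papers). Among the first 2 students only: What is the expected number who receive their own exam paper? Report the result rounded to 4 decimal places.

Let Xᵢ = 1 if person i gets their own exam paper. For each i, P(Xᵢ=1) = 1/11.
By linearity of expectation, E[X₁+…+X_2] = 2·(1/11) = 2/11.
≈ 0.1818

0.1818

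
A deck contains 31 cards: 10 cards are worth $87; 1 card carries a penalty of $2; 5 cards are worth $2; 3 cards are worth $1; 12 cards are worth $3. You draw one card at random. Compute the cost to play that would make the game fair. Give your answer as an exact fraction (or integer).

917/31 dollars

E[payout] = (10/31)·87 + (1/31)·(-2) + (5/31)·2 + (3/31)·1 + (12/31)·3 = 917/31
Fair fee = E[payout] = 917/31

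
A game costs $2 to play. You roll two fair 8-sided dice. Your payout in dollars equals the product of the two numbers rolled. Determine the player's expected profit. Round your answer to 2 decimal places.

Distribution of the product of the two numbers rolled: 1 w.p. 1/64, 2 w.p. 1/32, 3 w.p. 1/32, 4 w.p. 3/64, 5 w.p. 1/32, 6 w.p. 1/16, …
E[payout] = (1/64)·1 + (1/32)·2 + (1/32)·3 + (3/64)·4 + (1/32)·5 + (1/16)·6 + (1/32)·7 + (1/16)·8 + (1/64)·9 + (1/32)·10 + (1/16)·12 + (1/32)·14 + (1/32)·15 + (3/64)·16 + (1/32)·18 + (1/32)·20 + (1/32)·21 + (1/16)·24 + (1/64)·25 + (1/32)·28 + (1/32)·30 + (1/32)·32 + (1/32)·35 + (1/64)·36 + (1/32)·40 + (1/32)·42 + (1/32)·48 + (1/64)·49 + (1/32)·56 + (1/64)·64 = 81/4
Expected profit = 81/4 − 2 = 73/4 ≈ $18.25

$18.25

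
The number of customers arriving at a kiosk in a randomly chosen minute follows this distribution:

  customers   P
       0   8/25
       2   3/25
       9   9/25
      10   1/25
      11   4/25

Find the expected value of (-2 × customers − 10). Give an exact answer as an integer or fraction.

E[-2x-10] = (8/25)·(-10) + (3/25)·(-14) + (9/25)·(-28) + (1/25)·(-30) + (4/25)·(-32)
     = -532/25

-532/25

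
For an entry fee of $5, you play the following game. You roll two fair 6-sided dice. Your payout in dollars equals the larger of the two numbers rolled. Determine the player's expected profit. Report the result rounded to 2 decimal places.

-$0.53

Distribution of the larger of the two numbers rolled: 1 w.p. 1/36, 2 w.p. 1/12, 3 w.p. 5/36, 4 w.p. 7/36, 5 w.p. 1/4, 6 w.p. 11/36
E[payout] = (1/36)·1 + (1/12)·2 + (5/36)·3 + (7/36)·4 + (1/4)·5 + (11/36)·6 = 161/36
Expected profit = 161/36 − 5 = -19/36 ≈ -$0.53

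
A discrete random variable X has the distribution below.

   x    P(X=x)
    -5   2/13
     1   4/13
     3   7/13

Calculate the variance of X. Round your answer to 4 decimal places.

E[X] = (2/13)·(-5) + (4/13)·1 + (7/13)·3 = 15/13
E[X²] = (2/13)·25 + (4/13)·1 + (7/13)·9 = 9
Var(X) = 9 − (15/13)² = 1296/169 ≈ 7.6686

7.6686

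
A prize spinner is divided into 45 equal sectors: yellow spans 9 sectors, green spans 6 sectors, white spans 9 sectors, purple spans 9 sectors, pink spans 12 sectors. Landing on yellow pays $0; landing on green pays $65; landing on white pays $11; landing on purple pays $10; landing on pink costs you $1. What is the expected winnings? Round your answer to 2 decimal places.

E[payout] = (9/45)·0 + (6/45)·65 + (9/45)·11 + (9/45)·10 + (12/45)·(-1) = 63/5
≈ $12.60

$12.60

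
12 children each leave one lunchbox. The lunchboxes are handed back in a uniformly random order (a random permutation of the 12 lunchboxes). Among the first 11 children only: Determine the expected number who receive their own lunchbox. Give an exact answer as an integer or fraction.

Let Xᵢ = 1 if person i gets their own lunchbox. For each i, P(Xᵢ=1) = 1/12.
By linearity of expectation, E[X₁+…+X_11] = 11·(1/12) = 11/12.

11/12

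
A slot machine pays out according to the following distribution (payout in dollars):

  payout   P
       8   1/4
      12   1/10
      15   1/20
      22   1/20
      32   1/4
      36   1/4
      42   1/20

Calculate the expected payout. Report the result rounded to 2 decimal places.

E[X] = (1/4)·8 + (1/10)·12 + (1/20)·15 + (1/20)·22 + (1/4)·32 + (1/4)·36 + (1/20)·42
     = 483/20 ≈ 24.15

$24.15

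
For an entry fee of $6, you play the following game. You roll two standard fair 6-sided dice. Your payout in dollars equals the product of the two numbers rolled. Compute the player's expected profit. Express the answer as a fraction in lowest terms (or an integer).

Distribution of the product of the two numbers rolled: 1 w.p. 1/36, 2 w.p. 1/18, 3 w.p. 1/18, 4 w.p. 1/12, 5 w.p. 1/18, 6 w.p. 1/9, …
E[payout] = (1/36)·1 + (1/18)·2 + (1/18)·3 + (1/12)·4 + (1/18)·5 + (1/9)·6 + (1/18)·8 + (1/36)·9 + (1/18)·10 + (1/9)·12 + (1/18)·15 + (1/36)·16 + (1/18)·18 + (1/18)·20 + (1/18)·24 + (1/36)·25 + (1/18)·30 + (1/36)·36 = 49/4
Expected profit = 49/4 − 6 = 25/4

25/4 dollars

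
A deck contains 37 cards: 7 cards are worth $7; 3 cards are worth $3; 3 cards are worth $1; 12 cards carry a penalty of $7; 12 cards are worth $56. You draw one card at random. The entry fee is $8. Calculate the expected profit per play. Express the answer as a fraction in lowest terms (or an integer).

E[payout] = (7/37)·7 + (3/37)·3 + (3/37)·1 + (12/37)·(-7) + (12/37)·56 = 649/37
Expected profit = 649/37 − 8 = 353/37

353/37 dollars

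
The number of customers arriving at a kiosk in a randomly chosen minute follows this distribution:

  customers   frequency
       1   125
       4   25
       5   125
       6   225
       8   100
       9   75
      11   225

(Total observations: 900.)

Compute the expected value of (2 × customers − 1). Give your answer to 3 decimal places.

Total = 900, so P(customers=1) = 125/900, etc.
E[2x-1] = (5/36)·1 + (1/36)·7 + (5/36)·9 + (1/4)·11 + (1/9)·15 + (1/12)·17 + (1/4)·21
     = 38/3 ≈ 12.667

12.667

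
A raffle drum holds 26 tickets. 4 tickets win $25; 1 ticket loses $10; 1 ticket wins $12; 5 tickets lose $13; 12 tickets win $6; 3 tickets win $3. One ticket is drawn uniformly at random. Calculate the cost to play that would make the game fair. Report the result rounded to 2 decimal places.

$4.54

E[payout] = (4/26)·25 + (1/26)·(-10) + (1/26)·12 + (5/26)·(-13) + (12/26)·6 + (3/26)·3 = 59/13
Fair fee = E[payout] = 59/13 ≈ $4.54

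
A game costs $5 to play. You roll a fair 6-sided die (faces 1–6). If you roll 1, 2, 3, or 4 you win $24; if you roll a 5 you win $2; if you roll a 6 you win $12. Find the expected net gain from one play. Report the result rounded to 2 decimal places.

$13.33

E[payout] = (1/6)·2 + (1/6)·12 + (2/3)·24 = 55/3
Expected profit = 55/3 − 5 = 40/3 ≈ $13.33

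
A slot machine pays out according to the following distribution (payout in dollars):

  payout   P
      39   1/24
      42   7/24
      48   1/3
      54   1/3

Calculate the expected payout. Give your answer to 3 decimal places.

E[X] = (1/24)·39 + (7/24)·42 + (1/3)·48 + (1/3)·54
     = 383/8 ≈ 47.875

$47.875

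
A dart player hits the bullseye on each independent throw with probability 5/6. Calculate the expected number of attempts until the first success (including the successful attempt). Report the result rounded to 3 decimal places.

For a geometric distribution, E[trials] = 1/p = 1/(5/6) = 6/5.
≈ 1.200

1.200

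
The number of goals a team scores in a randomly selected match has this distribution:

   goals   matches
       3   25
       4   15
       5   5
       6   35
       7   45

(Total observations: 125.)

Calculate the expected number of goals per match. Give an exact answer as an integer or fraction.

Total = 125, so P(goals=3) = 25/125, etc.
E[X] = (1/5)·3 + (3/25)·4 + (1/25)·5 + (7/25)·6 + (9/25)·7
     = 137/25

137/25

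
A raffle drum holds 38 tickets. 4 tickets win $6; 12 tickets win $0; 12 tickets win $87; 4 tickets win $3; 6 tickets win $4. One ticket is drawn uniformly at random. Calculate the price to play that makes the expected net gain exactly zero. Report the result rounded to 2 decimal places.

E[payout] = (4/38)·6 + (12/38)·0 + (12/38)·87 + (4/38)·3 + (6/38)·4 = 552/19
Fair fee = E[payout] = 552/19 ≈ $29.05

$29.05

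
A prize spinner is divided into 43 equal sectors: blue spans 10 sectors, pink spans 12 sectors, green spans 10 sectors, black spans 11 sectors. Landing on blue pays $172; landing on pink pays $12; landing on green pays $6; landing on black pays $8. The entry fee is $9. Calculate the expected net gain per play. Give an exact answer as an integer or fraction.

1625/43 dollars

E[payout] = (10/43)·172 + (12/43)·12 + (10/43)·6 + (11/43)·8 = 2012/43
Expected profit = 2012/43 − 9 = 1625/43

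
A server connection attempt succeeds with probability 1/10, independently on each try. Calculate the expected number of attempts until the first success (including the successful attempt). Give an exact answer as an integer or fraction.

10

For a geometric distribution, E[trials] = 1/p = 1/(1/10) = 10.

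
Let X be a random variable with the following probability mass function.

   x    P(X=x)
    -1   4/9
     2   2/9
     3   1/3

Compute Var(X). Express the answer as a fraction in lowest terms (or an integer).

10/3

E[X] = (4/9)·(-1) + (2/9)·2 + (1/3)·3 = 1
E[X²] = (4/9)·1 + (2/9)·4 + (1/3)·9 = 13/3
Var(X) = 13/3 − (1)² = 10/3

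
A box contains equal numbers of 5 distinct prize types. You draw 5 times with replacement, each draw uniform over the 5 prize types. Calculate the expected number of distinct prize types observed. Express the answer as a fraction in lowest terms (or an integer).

2101/625

Let Xⱼ=1 if type j appears at least once. P(Xⱼ=1) = 1 − ((5−1)/5)^5 = 2101/3125.
E[#distinct] = 5·2101/3125 = 2101/625.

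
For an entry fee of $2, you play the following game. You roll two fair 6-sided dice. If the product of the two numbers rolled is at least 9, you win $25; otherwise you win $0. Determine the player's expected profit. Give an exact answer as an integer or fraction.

E[payout] = (4/9)·0 + (5/9)·25 = 125/9
Expected profit = 125/9 − 2 = 107/9

107/9 dollars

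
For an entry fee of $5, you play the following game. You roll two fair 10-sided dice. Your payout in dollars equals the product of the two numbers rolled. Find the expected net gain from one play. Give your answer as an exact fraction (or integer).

101/4 dollars

Distribution of the product of the two numbers rolled: 1 w.p. 1/100, 2 w.p. 1/50, 3 w.p. 1/50, 4 w.p. 3/100, 5 w.p. 1/50, 6 w.p. 1/25, …
E[payout] = (1/100)·1 + (1/50)·2 + (1/50)·3 + (3/100)·4 + (1/50)·5 + (1/25)·6 + (1/50)·7 + (1/25)·8 + (3/100)·9 + (1/25)·10 + (1/25)·12 + (1/50)·14 + (1/50)·15 + (3/100)·16 + (1/25)·18 + (1/25)·20 + (1/50)·21 + (1/25)·24 + (1/100)·25 + (1/50)·27 + (1/50)·28 + (1/25)·30 + (1/50)·32 + (1/50)·35 + (3/100)·36 + (1/25)·40 + (1/50)·42 + (1/50)·45 + (1/50)·48 + (1/100)·49 + (1/50)·50 + (1/50)·54 + (1/50)·56 + (1/50)·60 + (1/50)·63 + (1/100)·64 + (1/50)·70 + (1/50)·72 + (1/50)·80 + (1/100)·81 + (1/50)·90 + (1/100)·100 = 121/4
Expected profit = 121/4 − 5 = 101/4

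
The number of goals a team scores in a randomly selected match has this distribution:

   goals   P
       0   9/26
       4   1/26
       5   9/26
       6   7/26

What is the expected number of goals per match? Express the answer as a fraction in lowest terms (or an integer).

E[X] = (9/26)·0 + (1/26)·4 + (9/26)·5 + (7/26)·6
     = 7/2

7/2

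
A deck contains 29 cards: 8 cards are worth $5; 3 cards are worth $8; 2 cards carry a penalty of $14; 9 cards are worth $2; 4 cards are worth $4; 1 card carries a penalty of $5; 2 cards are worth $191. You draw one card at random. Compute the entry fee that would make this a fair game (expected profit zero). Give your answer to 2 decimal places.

E[payout] = (8/29)·5 + (3/29)·8 + (2/29)·(-14) + (9/29)·2 + (4/29)·4 + (1/29)·(-5) + (2/29)·191 = 447/29
Fair fee = E[payout] = 447/29 ≈ $15.41

$15.41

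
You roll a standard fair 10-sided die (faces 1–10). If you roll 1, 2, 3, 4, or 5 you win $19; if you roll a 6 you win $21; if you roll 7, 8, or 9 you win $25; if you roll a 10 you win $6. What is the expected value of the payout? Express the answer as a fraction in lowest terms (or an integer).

E[payout] = (1/10)·6 + (1/2)·19 + (1/10)·21 + (3/10)·25 = 197/10

197/10 dollars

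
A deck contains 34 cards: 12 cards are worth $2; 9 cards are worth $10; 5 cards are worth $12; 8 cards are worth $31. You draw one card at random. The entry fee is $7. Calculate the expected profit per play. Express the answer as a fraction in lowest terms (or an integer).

92/17 dollars

E[payout] = (12/34)·2 + (9/34)·10 + (5/34)·12 + (8/34)·31 = 211/17
Expected profit = 211/17 − 7 = 92/17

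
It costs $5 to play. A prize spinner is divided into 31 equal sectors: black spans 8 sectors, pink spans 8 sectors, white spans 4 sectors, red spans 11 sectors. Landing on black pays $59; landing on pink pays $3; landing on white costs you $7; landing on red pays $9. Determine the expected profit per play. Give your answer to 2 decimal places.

E[payout] = (8/31)·59 + (8/31)·3 + (4/31)·(-7) + (11/31)·9 = 567/31
Expected profit = 567/31 − 5 = 412/31 ≈ $13.29

$13.29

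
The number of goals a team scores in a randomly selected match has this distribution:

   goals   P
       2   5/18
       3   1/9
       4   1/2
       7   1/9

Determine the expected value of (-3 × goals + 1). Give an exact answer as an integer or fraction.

E[-3x+1] = (5/18)·(-5) + (1/9)·(-8) + (1/2)·(-11) + (1/9)·(-20)
     = -10

-10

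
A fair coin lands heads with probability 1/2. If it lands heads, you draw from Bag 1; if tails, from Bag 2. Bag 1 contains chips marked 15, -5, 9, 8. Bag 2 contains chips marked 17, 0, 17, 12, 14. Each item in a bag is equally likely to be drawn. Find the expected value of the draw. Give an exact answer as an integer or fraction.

75/8

E[X | Bag 1] = (15 − 5 + 9 + 8)/4 = 27/4
E[X | Bag 2] = (17 + 0 + 17 + 12 + 14)/5 = 12
E[X] = (1/2)·27/4 + (1/2)·12 = 75/8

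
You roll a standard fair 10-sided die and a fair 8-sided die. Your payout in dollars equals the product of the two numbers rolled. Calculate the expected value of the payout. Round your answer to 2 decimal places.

Distribution of the product of the two numbers rolled: 1 w.p. 1/80, 2 w.p. 1/40, 3 w.p. 1/40, 4 w.p. 3/80, 5 w.p. 1/40, 6 w.p. 1/20, …
E[payout] = (1/80)·1 + (1/40)·2 + (1/40)·3 + (3/80)·4 + (1/40)·5 + (1/20)·6 + (1/40)·7 + (1/20)·8 + (1/40)·9 + (3/80)·10 + (1/20)·12 + (1/40)·14 + (1/40)·15 + (3/80)·16 + (3/80)·18 + (3/80)·20 + (1/40)·21 + (1/20)·24 + (1/80)·25 + (1/80)·27 + (1/40)·28 + (3/80)·30 + (1/40)·32 + (1/40)·35 + (1/40)·36 + (3/80)·40 + (1/40)·42 + (1/80)·45 + (1/40)·48 + (1/80)·49 + (1/80)·50 + (1/80)·54 + (1/40)·56 + (1/80)·60 + (1/80)·63 + (1/80)·64 + (1/80)·70 + (1/80)·72 + (1/80)·80 = 99/4
≈ $24.75

$24.75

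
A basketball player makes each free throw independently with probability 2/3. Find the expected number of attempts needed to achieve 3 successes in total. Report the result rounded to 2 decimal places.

4.50

By linearity (sum of 3 independent geometric waits), E[trials] = 3/p = 3/(2/3) = 9/2.
≈ 4.50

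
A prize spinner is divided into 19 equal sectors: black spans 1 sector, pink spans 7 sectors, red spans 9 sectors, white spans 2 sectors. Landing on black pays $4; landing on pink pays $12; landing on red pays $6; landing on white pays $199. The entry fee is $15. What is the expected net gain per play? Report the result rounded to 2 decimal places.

$13.42

E[payout] = (1/19)·4 + (7/19)·12 + (9/19)·6 + (2/19)·199 = 540/19
Expected profit = 540/19 − 15 = 255/19 ≈ $13.42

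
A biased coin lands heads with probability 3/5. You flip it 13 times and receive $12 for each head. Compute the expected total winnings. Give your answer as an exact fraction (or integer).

E[#heads] = 13·3/5 = 39/5 (linearity over flips).
E[winnings] = 12·39/5 = 468/5.

468/5 dollars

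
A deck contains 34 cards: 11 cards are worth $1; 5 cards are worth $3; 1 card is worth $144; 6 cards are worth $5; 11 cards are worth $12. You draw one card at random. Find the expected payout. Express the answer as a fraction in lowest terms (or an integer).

166/17 dollars

E[payout] = (11/34)·1 + (5/34)·3 + (1/34)·144 + (6/34)·5 + (11/34)·12 = 166/17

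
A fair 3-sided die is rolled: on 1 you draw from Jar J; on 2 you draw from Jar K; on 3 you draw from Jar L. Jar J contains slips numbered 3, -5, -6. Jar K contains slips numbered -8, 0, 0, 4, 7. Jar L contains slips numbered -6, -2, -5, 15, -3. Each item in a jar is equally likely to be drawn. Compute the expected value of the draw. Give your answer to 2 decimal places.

E[X | Jar J] = (3 − 5 − 6)/3 = -8/3
E[X | Jar K] = (-8 + 0 + 0 + 4 + 7)/5 = 3/5
E[X | Jar L] = (-6 − 2 − 5 + 15 − 3)/5 = -1/5
E[X] = (1/3)·(-8/3) + (1/3)·3/5 + (1/3)·(-1/5) = -34/45 ≈ -0.76

-0.76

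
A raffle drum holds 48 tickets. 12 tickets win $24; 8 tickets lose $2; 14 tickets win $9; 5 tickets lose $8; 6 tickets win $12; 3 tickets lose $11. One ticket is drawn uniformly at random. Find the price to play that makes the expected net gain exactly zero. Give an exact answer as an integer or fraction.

397/48 dollars

E[payout] = (12/48)·24 + (8/48)·(-2) + (14/48)·9 + (5/48)·(-8) + (6/48)·12 + (3/48)·(-11) = 397/48
Fair fee = E[payout] = 397/48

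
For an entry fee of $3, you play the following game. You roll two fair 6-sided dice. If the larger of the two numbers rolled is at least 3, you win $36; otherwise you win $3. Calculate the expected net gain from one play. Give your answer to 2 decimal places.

E[payout] = (1/9)·3 + (8/9)·36 = 97/3
Expected profit = 97/3 − 3 = 88/3 ≈ $29.33

$29.33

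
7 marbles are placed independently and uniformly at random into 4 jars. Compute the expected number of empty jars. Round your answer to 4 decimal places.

0.5339

Let Xⱼ=1 if jar j is empty. P(Xⱼ=1) = ((4-1)/4)^7 = 2187/16384.
By linearity, E[#empty] = 4·2187/16384 = 2187/4096.
≈ 0.5339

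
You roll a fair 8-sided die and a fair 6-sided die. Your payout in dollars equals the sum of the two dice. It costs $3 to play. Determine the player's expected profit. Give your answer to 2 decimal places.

$5.00

Distribution of the sum of the two dice: 2 w.p. 1/48, 3 w.p. 1/24, 4 w.p. 1/16, 5 w.p. 1/12, 6 w.p. 5/48, 7 w.p. 1/8, …
E[payout] = (1/48)·2 + (1/24)·3 + (1/16)·4 + (1/12)·5 + (5/48)·6 + (1/8)·7 + (1/8)·8 + (1/8)·9 + (5/48)·10 + (1/12)·11 + (1/16)·12 + (1/24)·13 + (1/48)·14 = 8
Expected profit = 8 − 3 = 5 ≈ $5.00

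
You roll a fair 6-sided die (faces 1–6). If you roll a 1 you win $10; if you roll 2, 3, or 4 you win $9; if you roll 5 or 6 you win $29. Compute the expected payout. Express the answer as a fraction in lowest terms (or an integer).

95/6 dollars

E[payout] = (1/2)·9 + (1/6)·10 + (1/3)·29 = 95/6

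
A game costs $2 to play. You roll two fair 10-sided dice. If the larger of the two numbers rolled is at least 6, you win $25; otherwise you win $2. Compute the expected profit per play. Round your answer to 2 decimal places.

$17.25

E[payout] = (1/4)·2 + (3/4)·25 = 77/4
Expected profit = 77/4 − 2 = 69/4 ≈ $17.25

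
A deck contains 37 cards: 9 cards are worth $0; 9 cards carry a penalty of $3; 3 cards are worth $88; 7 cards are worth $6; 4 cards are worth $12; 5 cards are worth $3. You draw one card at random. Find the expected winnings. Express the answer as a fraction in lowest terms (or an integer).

E[payout] = (9/37)·0 + (9/37)·(-3) + (3/37)·88 + (7/37)·6 + (4/37)·12 + (5/37)·3 = 342/37

342/37 dollars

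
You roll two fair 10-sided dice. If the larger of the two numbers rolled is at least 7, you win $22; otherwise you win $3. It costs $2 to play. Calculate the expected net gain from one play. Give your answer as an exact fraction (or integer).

E[payout] = (9/25)·3 + (16/25)·22 = 379/25
Expected profit = 379/25 − 2 = 329/25

329/25 dollars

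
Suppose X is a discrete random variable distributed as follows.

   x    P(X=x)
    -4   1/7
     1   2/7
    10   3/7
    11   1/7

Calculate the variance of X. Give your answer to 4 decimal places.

31.6735

E[X] = (1/7)·(-4) + (2/7)·1 + (3/7)·10 + (1/7)·11 = 39/7
E[X²] = (1/7)·16 + (2/7)·1 + (3/7)·100 + (1/7)·121 = 439/7
Var(X) = 439/7 − (39/7)² = 1552/49 ≈ 31.6735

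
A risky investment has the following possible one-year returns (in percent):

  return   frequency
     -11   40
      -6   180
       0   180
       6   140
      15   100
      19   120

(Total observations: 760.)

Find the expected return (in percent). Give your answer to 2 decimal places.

Total = 760, so P(return=-11) = 40/760, etc.
E[X] = (1/19)·(-11) + (9/38)·(-6) + (9/38)·0 + (7/38)·6 + (5/38)·15 + (3/19)·19
     = 155/38 ≈ 4.08

4.08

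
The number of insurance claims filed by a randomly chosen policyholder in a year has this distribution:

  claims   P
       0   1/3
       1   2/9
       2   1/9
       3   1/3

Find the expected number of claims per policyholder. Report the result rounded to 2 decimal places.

E[X] = (1/3)·0 + (2/9)·1 + (1/9)·2 + (1/3)·3
     = 13/9 ≈ 1.44

1.44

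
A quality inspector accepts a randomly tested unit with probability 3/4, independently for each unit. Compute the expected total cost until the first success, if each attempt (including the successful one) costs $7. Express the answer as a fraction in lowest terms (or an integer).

E[#attempts] = 1/p = 4/3; E[cost] = 7·4/3 = 28/3.

28/3 dollars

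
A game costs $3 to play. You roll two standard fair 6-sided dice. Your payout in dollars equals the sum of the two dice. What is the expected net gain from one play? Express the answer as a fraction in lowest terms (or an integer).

$4

Distribution of the sum of the two dice: 2 w.p. 1/36, 3 w.p. 1/18, 4 w.p. 1/12, 5 w.p. 1/9, 6 w.p. 5/36, 7 w.p. 1/6, …
E[payout] = (1/36)·2 + (1/18)·3 + (1/12)·4 + (1/9)·5 + (5/36)·6 + (1/6)·7 + (5/36)·8 + (1/9)·9 + (1/12)·10 + (1/18)·11 + (1/36)·12 = 7
Expected profit = 7 − 3 = 4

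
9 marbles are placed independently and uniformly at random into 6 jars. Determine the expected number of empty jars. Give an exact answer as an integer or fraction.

1953125/1679616

Let Xⱼ=1 if jar j is empty. P(Xⱼ=1) = ((6-1)/6)^9 = 1953125/10077696.
By linearity, E[#empty] = 6·1953125/10077696 = 1953125/1679616.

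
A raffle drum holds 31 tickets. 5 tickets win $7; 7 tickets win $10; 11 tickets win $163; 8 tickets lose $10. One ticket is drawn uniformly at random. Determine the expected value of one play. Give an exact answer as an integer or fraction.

1818/31 dollars

E[payout] = (5/31)·7 + (7/31)·10 + (11/31)·163 + (8/31)·(-10) = 1818/31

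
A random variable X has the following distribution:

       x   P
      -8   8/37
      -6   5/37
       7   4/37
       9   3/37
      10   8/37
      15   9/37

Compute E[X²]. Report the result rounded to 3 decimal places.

106.919

E[X²] = (8/37)·64 + (5/37)·36 + (4/37)·49 + (3/37)·81 + (8/37)·100 + (9/37)·225
     = 3956/37 ≈ 106.919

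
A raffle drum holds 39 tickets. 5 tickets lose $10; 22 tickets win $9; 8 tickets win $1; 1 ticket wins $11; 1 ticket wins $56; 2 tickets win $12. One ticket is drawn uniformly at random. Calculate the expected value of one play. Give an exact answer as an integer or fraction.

E[payout] = (5/39)·(-10) + (22/39)·9 + (8/39)·1 + (1/39)·11 + (1/39)·56 + (2/39)·12 = 19/3

19/3 dollars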